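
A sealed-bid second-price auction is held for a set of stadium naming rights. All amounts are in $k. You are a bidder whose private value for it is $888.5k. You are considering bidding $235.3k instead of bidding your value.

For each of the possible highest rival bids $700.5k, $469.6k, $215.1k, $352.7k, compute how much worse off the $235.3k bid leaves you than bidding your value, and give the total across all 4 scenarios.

$1142.7k

The deviation costs you only when the competing bid falls strictly between $235.3k and $888.5k; elsewhere both bids give the same outcome.
$700.5k: truthful payoff $188k, deviation payoff $0k → loss $188k.
$469.6k: truthful payoff $418.9k, deviation payoff $0k → loss $418.9k.
$215.1k: outcomes coincide → loss $0k.
$352.7k: truthful payoff $535.8k, deviation payoff $0k → loss $535.8k.
Total loss = $188k + $418.9k + $535.8k = $1142.7k.
Truthful bidding weakly dominates here: raising your bid can only win items priced above your value, and lowering it can only forfeit items priced below.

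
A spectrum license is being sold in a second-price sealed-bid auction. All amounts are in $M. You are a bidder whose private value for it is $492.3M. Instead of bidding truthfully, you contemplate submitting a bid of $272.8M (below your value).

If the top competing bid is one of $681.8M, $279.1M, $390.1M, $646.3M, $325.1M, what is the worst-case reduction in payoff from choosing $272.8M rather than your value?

$681.8M: same outcome either way → loss $0M.
$279.1M: truthful gives $213.2M, deviation gives $0M → loss $213.2M.
$390.1M: truthful gives $102.2M, deviation gives $0M → loss $102.2M.
$646.3M: same outcome either way → loss $0M.
$325.1M: truthful gives $167.2M, deviation gives $0M → loss $167.2M.
Maximum loss: $213.2M.

$213.2M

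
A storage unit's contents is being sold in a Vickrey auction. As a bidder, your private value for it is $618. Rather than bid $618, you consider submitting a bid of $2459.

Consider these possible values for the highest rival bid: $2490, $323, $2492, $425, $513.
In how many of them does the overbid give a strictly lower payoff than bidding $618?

The deviation hurts exactly when the highest competing bid lies strictly between $618 and $2459 — overbidding then wins at a price above your value.
$2490: above both → same outcome either way.
$323: below both → same outcome either way.
$2492: above both → same outcome either way.
$425: below both → same outcome either way.
$513: below both → same outcome either way.
Count: 0.

0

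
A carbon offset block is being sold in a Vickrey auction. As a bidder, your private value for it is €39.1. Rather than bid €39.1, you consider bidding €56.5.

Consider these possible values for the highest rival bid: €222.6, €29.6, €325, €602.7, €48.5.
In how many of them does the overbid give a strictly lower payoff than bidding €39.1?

1

The deviation hurts exactly when the highest competing bid lies strictly between €39.1 and €56.5 — overbidding then wins at a price above your value.
€222.6: above both → same outcome either way.
€29.6: below both → same outcome either way.
€325: above both → same outcome either way.
€602.7: above both → same outcome either way.
€48.5: inside the interval → strictly worse (loss €9.4).
Count: 1.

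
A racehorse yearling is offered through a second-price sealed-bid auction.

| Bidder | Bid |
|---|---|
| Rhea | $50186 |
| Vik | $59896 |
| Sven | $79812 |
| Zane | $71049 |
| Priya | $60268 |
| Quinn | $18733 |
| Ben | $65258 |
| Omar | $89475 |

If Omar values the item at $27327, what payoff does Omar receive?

−$52485

Highest bid: Omar at $89475, so Omar wins.
Second-highest bid: Sven at $79812 — that is the price the winner pays.
Omar's payoff = value − price = $27327 − $79812 = −$52485.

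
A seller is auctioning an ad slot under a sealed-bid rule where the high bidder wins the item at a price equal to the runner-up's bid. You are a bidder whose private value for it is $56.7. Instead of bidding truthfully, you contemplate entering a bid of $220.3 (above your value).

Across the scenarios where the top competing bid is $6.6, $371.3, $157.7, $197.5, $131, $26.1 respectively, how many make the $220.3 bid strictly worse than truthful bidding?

The deviation hurts exactly when the highest competing bid lies strictly between $56.7 and $220.3 — overbidding then wins at a price above your value.
$6.6: below both → same outcome either way.
$371.3: above both → same outcome either way.
$157.7: inside the interval → strictly worse (loss $101).
$197.5: inside the interval → strictly worse (loss $140.8).
$131: inside the interval → strictly worse (loss $74.3).
$26.1: below both → same outcome either way.
Count: 3.

3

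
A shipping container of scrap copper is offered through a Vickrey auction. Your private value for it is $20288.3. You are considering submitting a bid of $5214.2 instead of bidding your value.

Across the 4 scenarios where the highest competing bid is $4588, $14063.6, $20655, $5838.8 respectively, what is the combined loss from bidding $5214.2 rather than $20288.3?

$20674.2

The deviation costs you only when the competing bid falls strictly between $5214.2 and $20288.3; elsewhere both bids give the same outcome.
$4588: outcomes coincide → loss $0.
$14063.6: truthful payoff $6224.7, deviation payoff $0 → loss $6224.7.
$20655: outcomes coincide → loss $0.
$5838.8: truthful payoff $14449.5, deviation payoff $0 → loss $14449.5.
Total loss = $6224.7 + $14449.5 = $20674.2.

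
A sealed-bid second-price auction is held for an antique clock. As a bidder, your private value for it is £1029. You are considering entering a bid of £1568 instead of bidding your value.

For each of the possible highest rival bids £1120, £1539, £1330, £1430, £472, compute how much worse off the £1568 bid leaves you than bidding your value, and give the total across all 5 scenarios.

£1303

The deviation costs you only when the competing bid falls strictly between £1029 and £1568; elsewhere both bids give the same outcome.
£1120: truthful payoff £0, deviation payoff −£91 → loss £91.
£1539: truthful payoff £0, deviation payoff −£510 → loss £510.
£1330: truthful payoff £0, deviation payoff −£301 → loss £301.
£1430: truthful payoff £0, deviation payoff −£401 → loss £401.
£472: outcomes coincide → loss £0.
Total loss = £91 + £510 + £301 + £401 = £1303.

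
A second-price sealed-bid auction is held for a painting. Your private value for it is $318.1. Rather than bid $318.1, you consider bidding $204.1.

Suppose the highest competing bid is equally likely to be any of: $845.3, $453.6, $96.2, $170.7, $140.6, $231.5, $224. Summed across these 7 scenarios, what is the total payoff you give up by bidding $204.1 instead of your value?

The deviation costs you only when the competing bid falls strictly between $204.1 and $318.1; elsewhere both bids give the same outcome.
$845.3: outcomes coincide → loss $0.
$453.6: outcomes coincide → loss $0.
$96.2: outcomes coincide → loss $0.
$170.7: outcomes coincide → loss $0.
$140.6: outcomes coincide → loss $0.
$231.5: truthful payoff $86.6, deviation payoff $0 → loss $86.6.
$224: truthful payoff $94.1, deviation payoff $0 → loss $94.1.
Total loss = $86.6 + $94.1 = $180.7.

$180.7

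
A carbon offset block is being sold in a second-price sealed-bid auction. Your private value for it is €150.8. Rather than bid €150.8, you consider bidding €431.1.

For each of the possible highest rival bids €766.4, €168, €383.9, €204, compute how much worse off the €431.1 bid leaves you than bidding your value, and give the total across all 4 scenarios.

The deviation costs you only when the competing bid falls strictly between €150.8 and €431.1; elsewhere both bids give the same outcome.
€766.4: outcomes coincide → loss €0.
€168: truthful payoff €0, deviation payoff −€17.2 → loss €17.2.
€383.9: truthful payoff €0, deviation payoff −€233.1 → loss €233.1.
€204: truthful payoff €0, deviation payoff −€53.2 → loss €53.2.
Total loss = €17.2 + €233.1 + €53.2 = €303.5.
In a second-price auction your bid sets only whether you win, not what you pay, so bidding your true value is weakly dominant.

€303.5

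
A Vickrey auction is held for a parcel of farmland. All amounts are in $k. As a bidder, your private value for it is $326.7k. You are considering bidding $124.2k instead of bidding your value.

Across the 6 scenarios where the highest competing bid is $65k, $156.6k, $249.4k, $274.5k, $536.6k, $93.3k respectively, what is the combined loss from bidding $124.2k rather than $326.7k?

The deviation costs you only when the competing bid falls strictly between $124.2k and $326.7k; elsewhere both bids give the same outcome.
$65k: outcomes coincide → loss $0k.
$156.6k: truthful payoff $170.1k, deviation payoff $0k → loss $170.1k.
$249.4k: truthful payoff $77.3k, deviation payoff $0k → loss $77.3k.
$274.5k: truthful payoff $52.2k, deviation payoff $0k → loss $52.2k.
$536.6k: outcomes coincide → loss $0k.
$93.3k: outcomes coincide → loss $0k.
Total loss = $170.1k + $77.3k + $52.2k = $299.6k.

$299.6k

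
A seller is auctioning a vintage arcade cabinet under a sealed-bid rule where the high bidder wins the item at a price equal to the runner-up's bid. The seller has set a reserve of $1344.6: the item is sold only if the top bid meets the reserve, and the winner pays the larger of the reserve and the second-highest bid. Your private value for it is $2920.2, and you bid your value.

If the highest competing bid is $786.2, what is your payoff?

Your bid $2920.2 is the highest and exceeds the reserve.
Price = max(second-highest bid, reserve) = max($786.2, $1344.6) = $1344.6.
Payoff = $2920.2 − $1344.6 = $1575.6.

$1575.6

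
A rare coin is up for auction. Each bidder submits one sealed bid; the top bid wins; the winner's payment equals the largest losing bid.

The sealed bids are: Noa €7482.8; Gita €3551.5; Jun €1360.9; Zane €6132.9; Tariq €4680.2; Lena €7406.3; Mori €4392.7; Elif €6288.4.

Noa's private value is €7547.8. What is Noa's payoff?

Highest bid: Noa at €7482.8, so Noa wins.
Second-highest bid: Lena at €7406.3 — that is the price the winner pays.
Noa's payoff = value − price = €7547.8 − €7406.3 = €141.5.

€141.5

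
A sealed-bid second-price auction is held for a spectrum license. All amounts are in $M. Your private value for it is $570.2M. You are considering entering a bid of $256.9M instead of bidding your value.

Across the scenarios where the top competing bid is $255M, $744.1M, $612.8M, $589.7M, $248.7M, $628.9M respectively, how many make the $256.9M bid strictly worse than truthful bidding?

0

The deviation hurts exactly when the highest competing bid lies strictly between $256.9M and $570.2M — underbidding then forfeits a profitable win.
$255M: below both → same outcome either way.
$744.1M: above both → same outcome either way.
$612.8M: above both → same outcome either way.
$589.7M: above both → same outcome either way.
$248.7M: below both → same outcome either way.
$628.9M: above both → same outcome either way.
Count: 0.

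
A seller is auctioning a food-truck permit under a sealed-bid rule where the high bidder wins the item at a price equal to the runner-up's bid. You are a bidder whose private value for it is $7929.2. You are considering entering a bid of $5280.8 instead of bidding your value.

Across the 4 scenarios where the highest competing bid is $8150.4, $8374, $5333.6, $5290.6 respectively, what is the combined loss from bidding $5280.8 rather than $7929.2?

The deviation costs you only when the competing bid falls strictly between $5280.8 and $7929.2; elsewhere both bids give the same outcome.
$8150.4: outcomes coincide → loss $0.
$8374: outcomes coincide → loss $0.
$5333.6: truthful payoff $2595.6, deviation payoff $0 → loss $2595.6.
$5290.6: truthful payoff $2638.6, deviation payoff $0 → loss $2638.6.
Total loss = $2595.6 + $2638.6 = $5234.2.

$5234.2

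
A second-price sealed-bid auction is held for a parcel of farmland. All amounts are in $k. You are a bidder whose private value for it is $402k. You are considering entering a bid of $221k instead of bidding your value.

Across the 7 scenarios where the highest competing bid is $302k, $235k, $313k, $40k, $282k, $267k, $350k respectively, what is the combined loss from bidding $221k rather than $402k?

The deviation costs you only when the competing bid falls strictly between $221k and $402k; elsewhere both bids give the same outcome.
$302k: truthful payoff $100k, deviation payoff $0k → loss $100k.
$235k: truthful payoff $167k, deviation payoff $0k → loss $167k.
$313k: truthful payoff $89k, deviation payoff $0k → loss $89k.
$40k: outcomes coincide → loss $0k.
$282k: truthful payoff $120k, deviation payoff $0k → loss $120k.
$267k: truthful payoff $135k, deviation payoff $0k → loss $135k.
$350k: truthful payoff $52k, deviation payoff $0k → loss $52k.
Total loss = $100k + $167k + $89k + $120k + $135k + $52k = $663k.
Because the price is fixed by the runner-up's bid, deviating from your value can only change a good outcome into a bad one — never the reverse.

$663k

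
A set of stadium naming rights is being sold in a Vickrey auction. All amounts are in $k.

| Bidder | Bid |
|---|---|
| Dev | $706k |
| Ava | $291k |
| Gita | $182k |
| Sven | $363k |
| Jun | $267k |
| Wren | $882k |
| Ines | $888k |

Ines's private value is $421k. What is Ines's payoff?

Highest bid: Ines at $888k, so Ines wins.
Second-highest bid: Wren at $882k — that is the price the winner pays.
Ines's payoff = value − price = $421k − $882k = −$461k.

−$461k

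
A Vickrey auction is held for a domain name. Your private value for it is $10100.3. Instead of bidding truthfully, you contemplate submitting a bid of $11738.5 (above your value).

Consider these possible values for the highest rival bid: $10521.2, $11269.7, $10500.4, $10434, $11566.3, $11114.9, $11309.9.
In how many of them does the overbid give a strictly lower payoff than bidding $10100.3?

7

The deviation hurts exactly when the highest competing bid lies strictly between $10100.3 and $11738.5 — overbidding then wins at a price above your value.
$10521.2: inside the interval → strictly worse (loss $420.9).
$11269.7: inside the interval → strictly worse (loss $1169.4).
$10500.4: inside the interval → strictly worse (loss $400.1).
$10434: inside the interval → strictly worse (loss $333.7).
$11566.3: inside the interval → strictly worse (loss $1466).
$11114.9: inside the interval → strictly worse (loss $1014.6).
$11309.9: inside the interval → strictly worse (loss $1209.6).
Count: 7.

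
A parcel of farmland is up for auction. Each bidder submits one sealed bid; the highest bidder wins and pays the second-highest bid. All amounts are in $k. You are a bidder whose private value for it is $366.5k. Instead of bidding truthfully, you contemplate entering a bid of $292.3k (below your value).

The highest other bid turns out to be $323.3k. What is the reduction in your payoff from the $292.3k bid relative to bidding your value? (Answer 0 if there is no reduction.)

Bidding your value $366.5k: you win (since $366.5k > $323.3k) and pay $323.3k. Payoff $43.2k.
Bidding $292.3k: you lose. Payoff $0k.
The competing bid $323.3k lies between your shaded bid and your value, so underbidding forfeits an item you could have won at a profitable price.
Loss from deviating = $43.2k − ($0k) = $43.2k.
Truthful bidding weakly dominates here: raising your bid can only win items priced above your value, and lowering it can only forfeit items priced below.

$43.2k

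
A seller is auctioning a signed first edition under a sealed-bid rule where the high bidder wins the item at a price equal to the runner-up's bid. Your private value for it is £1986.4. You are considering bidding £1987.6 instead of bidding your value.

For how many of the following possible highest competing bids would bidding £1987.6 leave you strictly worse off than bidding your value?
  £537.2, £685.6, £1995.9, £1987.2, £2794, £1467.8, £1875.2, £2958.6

1

The deviation hurts exactly when the highest competing bid lies strictly between £1986.4 and £1987.6 — overbidding then wins at a price above your value.
£537.2: below both → same outcome either way.
£685.6: below both → same outcome either way.
£1995.9: above both → same outcome either way.
£1987.2: inside the interval → strictly worse (loss £0.8).
£2794: above both → same outcome either way.
£1467.8: below both → same outcome either way.
£1875.2: below both → same outcome either way.
£2958.6: above both → same outcome either way.
Count: 1.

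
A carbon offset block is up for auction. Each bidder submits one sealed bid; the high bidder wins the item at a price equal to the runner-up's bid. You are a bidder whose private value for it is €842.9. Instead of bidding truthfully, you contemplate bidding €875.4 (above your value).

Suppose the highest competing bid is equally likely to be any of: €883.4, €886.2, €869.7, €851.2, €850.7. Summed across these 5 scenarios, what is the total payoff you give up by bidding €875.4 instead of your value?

The deviation costs you only when the competing bid falls strictly between €842.9 and €875.4; elsewhere both bids give the same outcome.
€883.4: outcomes coincide → loss €0.
€886.2: outcomes coincide → loss €0.
€869.7: truthful payoff €0, deviation payoff −€26.8 → loss €26.8.
€851.2: truthful payoff €0, deviation payoff −€8.3 → loss €8.3.
€850.7: truthful payoff €0, deviation payoff −€7.8 → loss €7.8.
Total loss = €26.8 + €8.3 + €7.8 = €42.9.

€42.9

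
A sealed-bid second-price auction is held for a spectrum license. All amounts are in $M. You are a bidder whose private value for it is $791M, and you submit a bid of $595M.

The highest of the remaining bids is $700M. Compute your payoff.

Your bid $595M is below the highest competing bid $700M, so you lose.
A losing bidder pays nothing and receives nothing: payoff = $0M.

$0M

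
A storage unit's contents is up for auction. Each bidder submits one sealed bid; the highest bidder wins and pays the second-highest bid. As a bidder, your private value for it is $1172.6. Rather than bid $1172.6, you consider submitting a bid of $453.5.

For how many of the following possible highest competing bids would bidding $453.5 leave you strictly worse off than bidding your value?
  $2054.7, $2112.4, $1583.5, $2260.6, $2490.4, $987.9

1

The deviation hurts exactly when the highest competing bid lies strictly between $453.5 and $1172.6 — underbidding then forfeits a profitable win.
$2054.7: above both → same outcome either way.
$2112.4: above both → same outcome either way.
$1583.5: above both → same outcome either way.
$2260.6: above both → same outcome either way.
$2490.4: above both → same outcome either way.
$987.9: inside the interval → strictly worse (loss $184.7).
Count: 1.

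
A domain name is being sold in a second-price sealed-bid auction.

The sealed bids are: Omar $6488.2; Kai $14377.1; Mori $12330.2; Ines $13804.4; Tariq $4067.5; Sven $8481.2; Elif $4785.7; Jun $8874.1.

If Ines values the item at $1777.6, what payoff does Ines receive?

Highest bid: Kai at $14377.1, so Kai wins.
Second-highest bid: Ines at $13804.4 — that is the price the winner pays.
Ines did not win, so Ines pays nothing and receives nothing: payoff $0.

$0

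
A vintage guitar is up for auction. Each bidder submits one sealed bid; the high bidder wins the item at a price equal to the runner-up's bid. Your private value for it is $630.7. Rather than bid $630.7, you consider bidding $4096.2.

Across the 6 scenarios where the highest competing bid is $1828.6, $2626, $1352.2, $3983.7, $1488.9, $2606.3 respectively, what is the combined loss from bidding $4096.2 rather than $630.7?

The deviation costs you only when the competing bid falls strictly between $630.7 and $4096.2; elsewhere both bids give the same outcome.
$1828.6: truthful payoff $0, deviation payoff −$1197.9 → loss $1197.9.
$2626: truthful payoff $0, deviation payoff −$1995.3 → loss $1995.3.
$1352.2: truthful payoff $0, deviation payoff −$721.5 → loss $721.5.
$3983.7: truthful payoff $0, deviation payoff −$3353 → loss $3353.
$1488.9: truthful payoff $0, deviation payoff −$858.2 → loss $858.2.
$2606.3: truthful payoff $0, deviation payoff −$1975.6 → loss $1975.6.
Total loss = $1197.9 + $1995.3 + $721.5 + $3353 + $858.2 + $1975.6 = $10101.5.

$10101.5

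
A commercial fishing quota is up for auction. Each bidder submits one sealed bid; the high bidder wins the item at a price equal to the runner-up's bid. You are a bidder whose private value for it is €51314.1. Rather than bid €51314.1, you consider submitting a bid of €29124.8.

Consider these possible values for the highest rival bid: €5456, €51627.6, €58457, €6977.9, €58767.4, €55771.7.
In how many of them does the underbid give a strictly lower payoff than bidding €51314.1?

The deviation hurts exactly when the highest competing bid lies strictly between €29124.8 and €51314.1 — underbidding then forfeits a profitable win.
€5456: below both → same outcome either way.
€51627.6: above both → same outcome either way.
€58457: above both → same outcome either way.
€6977.9: below both → same outcome either way.
€58767.4: above both → same outcome either way.
€55771.7: above both → same outcome either way.
Count: 0.

0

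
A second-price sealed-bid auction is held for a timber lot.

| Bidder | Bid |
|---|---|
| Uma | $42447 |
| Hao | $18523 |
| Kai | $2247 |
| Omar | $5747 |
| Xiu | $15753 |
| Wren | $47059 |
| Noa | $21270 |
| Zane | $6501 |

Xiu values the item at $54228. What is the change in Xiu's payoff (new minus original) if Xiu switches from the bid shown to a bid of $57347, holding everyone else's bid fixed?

The highest bid among the other bidders is $47059; Xiu's bid doesn't change that.
Original bid $15753: Xiu is not highest (top rival bid is $47059); payoff $0.
Alternative bid $57347: Xiu is highest, pays the top rival bid $47059; payoff $54228 − $47059 = $7169.
Change in payoff = $7169 − ($0) = $7169.

$7169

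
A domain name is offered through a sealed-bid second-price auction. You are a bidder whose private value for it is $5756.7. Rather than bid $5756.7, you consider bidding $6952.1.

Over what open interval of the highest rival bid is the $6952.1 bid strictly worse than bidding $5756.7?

If the competing bid is below $5756.7, both bids win at the same price — no difference.
If it is above $6952.1, both bids lose — no difference.
If it lies strictly between $5756.7 and $6952.1, bidding your value loses (payoff 0) while bidding $6952.1 wins at a price above your value (payoff negative).
So the deviation strictly hurts on the open interval ($5756.7, $6952.1).

($5756.7, $6952.1)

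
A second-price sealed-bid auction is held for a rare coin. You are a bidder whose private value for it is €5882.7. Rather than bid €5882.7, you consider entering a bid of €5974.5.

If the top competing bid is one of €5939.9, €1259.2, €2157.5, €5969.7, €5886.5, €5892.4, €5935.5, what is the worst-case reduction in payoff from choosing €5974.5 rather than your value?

€5939.9: truthful gives €0, deviation gives −€57.2 → loss €57.2.
€1259.2: same outcome either way → loss €0.
€2157.5: same outcome either way → loss €0.
€5969.7: truthful gives €0, deviation gives −€87 → loss €87.
€5886.5: truthful gives €0, deviation gives −€3.8 → loss €3.8.
€5892.4: truthful gives €0, deviation gives −€9.7 → loss €9.7.
€5935.5: truthful gives €0, deviation gives −€52.8 → loss €52.8.
Maximum loss: €87.

€87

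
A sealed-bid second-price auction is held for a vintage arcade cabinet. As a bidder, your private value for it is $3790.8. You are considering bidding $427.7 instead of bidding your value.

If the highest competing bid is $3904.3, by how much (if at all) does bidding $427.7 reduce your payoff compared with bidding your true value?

Bidding your value $3790.8: you lose (since $3790.8 < $3904.3). Payoff $0.
Bidding $427.7: you lose. Payoff $0.
Difference = $0 − $0 = $0; both bids lead to the same outcome because the competing bid is above both your value and your alternative bid.
Truthful bidding weakly dominates here: raising your bid can only win items priced above your value, and lowering it can only forfeit items priced below.

$0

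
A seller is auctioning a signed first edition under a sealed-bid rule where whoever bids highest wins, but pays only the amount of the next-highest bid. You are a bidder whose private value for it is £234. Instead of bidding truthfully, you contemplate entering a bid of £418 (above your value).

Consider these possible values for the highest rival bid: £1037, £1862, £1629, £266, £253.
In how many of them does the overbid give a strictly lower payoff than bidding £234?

2

The deviation hurts exactly when the highest competing bid lies strictly between £234 and £418 — overbidding then wins at a price above your value.
£1037: above both → same outcome either way.
£1862: above both → same outcome either way.
£1629: above both → same outcome either way.
£266: inside the interval → strictly worse (loss £32).
£253: inside the interval → strictly worse (loss £19).
Count: 2.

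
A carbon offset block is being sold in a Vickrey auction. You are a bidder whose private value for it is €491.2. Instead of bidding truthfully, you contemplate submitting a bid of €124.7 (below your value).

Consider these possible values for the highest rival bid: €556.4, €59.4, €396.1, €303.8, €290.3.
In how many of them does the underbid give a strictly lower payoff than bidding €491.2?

3

The deviation hurts exactly when the highest competing bid lies strictly between €124.7 and €491.2 — underbidding then forfeits a profitable win.
€556.4: above both → same outcome either way.
€59.4: below both → same outcome either way.
€396.1: inside the interval → strictly worse (loss €95.1).
€303.8: inside the interval → strictly worse (loss €187.4).
€290.3: inside the interval → strictly worse (loss €200.9).
Count: 3.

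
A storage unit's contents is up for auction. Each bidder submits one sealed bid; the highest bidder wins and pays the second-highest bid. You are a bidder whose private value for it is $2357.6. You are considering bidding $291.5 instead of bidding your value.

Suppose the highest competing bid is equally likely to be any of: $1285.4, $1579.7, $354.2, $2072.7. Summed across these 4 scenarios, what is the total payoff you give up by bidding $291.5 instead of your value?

The deviation costs you only when the competing bid falls strictly between $291.5 and $2357.6; elsewhere both bids give the same outcome.
$1285.4: truthful payoff $1072.2, deviation payoff $0 → loss $1072.2.
$1579.7: truthful payoff $777.9, deviation payoff $0 → loss $777.9.
$354.2: truthful payoff $2003.4, deviation payoff $0 → loss $2003.4.
$2072.7: truthful payoff $284.9, deviation payoff $0 → loss $284.9.
Total loss = $1072.2 + $777.9 + $2003.4 + $284.9 = $4138.4.
In a second-price auction your bid sets only whether you win, not what you pay, so bidding your true value is weakly dominant.

$4138.4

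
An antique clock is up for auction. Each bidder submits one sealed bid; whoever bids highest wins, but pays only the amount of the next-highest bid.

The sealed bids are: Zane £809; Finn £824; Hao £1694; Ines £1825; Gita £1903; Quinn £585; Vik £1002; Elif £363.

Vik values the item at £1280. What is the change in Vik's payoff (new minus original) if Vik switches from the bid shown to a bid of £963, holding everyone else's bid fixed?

The highest bid among the other bidders is £1903; Vik's bid doesn't change that.
Original bid £1002: Vik is not highest (top rival bid is £1903); payoff £0.
Alternative bid £963: Vik is not highest (top rival bid is £1903); payoff £0.
Change in payoff = £0 − (£0) = £0.

£0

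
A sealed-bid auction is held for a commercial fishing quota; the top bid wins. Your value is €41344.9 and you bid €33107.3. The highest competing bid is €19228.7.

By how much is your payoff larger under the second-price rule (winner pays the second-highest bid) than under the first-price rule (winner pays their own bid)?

€13878.6

You have the highest bid, so you win under either rule.
Second-price: pay €19228.7 → payoff €22116.2.
First-price: pay your own bid €33107.3 → payoff €8237.6.
Difference = €22116.2 − (€8237.6) = €13878.6.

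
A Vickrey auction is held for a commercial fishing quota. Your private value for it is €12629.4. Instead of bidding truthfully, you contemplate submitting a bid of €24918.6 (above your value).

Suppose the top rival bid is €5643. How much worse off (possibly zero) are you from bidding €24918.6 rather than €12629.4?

€0

Bidding your value €12629.4: you win (since €12629.4 > €5643) and pay €5643. Payoff €6986.4.
Bidding €24918.6: you win and pay €5643. Payoff €12629.4 − €5643 = €6986.4.
Difference = €6986.4 − €6986.4 = €0; both bids lead to the same outcome because the competing bid is below both your value and your alternative bid.
Truthful bidding weakly dominates here: raising your bid can only win items priced above your value, and lowering it can only forfeit items priced below.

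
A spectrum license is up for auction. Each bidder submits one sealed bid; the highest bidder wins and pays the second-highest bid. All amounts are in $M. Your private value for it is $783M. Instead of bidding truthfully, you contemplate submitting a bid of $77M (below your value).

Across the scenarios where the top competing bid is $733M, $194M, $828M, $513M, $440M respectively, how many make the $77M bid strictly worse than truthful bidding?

4

The deviation hurts exactly when the highest competing bid lies strictly between $77M and $783M — underbidding then forfeits a profitable win.
$733M: inside the interval → strictly worse (loss $50M).
$194M: inside the interval → strictly worse (loss $589M).
$828M: above both → same outcome either way.
$513M: inside the interval → strictly worse (loss $270M).
$440M: inside the interval → strictly worse (loss $343M).
Count: 4.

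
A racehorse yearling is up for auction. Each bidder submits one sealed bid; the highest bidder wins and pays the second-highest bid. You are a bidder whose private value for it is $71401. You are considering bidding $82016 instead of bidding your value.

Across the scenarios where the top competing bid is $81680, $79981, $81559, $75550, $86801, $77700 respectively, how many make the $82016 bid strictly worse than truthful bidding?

5

The deviation hurts exactly when the highest competing bid lies strictly between $71401 and $82016 — overbidding then wins at a price above your value.
$81680: inside the interval → strictly worse (loss $10279).
$79981: inside the interval → strictly worse (loss $8580).
$81559: inside the interval → strictly worse (loss $10158).
$75550: inside the interval → strictly worse (loss $4149).
$86801: above both → same outcome either way.
$77700: inside the interval → strictly worse (loss $6299).
Count: 5.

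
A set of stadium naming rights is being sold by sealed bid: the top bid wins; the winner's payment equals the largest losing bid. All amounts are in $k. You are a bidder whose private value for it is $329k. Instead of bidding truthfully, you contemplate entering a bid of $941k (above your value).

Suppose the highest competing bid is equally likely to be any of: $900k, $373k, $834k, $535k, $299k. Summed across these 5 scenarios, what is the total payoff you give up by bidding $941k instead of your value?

The deviation costs you only when the competing bid falls strictly between $329k and $941k; elsewhere both bids give the same outcome.
$900k: truthful payoff $0k, deviation payoff −$571k → loss $571k.
$373k: truthful payoff $0k, deviation payoff −$44k → loss $44k.
$834k: truthful payoff $0k, deviation payoff −$505k → loss $505k.
$535k: truthful payoff $0k, deviation payoff −$206k → loss $206k.
$299k: outcomes coincide → loss $0k.
Total loss = $571k + $44k + $505k + $206k = $1326k.
Because the price is fixed by the runner-up's bid, deviating from your value can only change a good outcome into a bad one — never the reverse.

$1326k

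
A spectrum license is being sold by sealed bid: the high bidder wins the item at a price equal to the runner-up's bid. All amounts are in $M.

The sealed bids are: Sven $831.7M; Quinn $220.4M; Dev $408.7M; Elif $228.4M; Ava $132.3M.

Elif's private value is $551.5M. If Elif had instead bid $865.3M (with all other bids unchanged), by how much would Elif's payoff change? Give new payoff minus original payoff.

The highest bid among the other bidders is $831.7M; Elif's bid doesn't change that.
Original bid $228.4M: Elif is not highest (top rival bid is $831.7M); payoff $0M.
Alternative bid $865.3M: Elif is highest, pays the top rival bid $831.7M; payoff $551.5M − $831.7M = −$280.2M.
Change in payoff = −$280.2M − ($0M) = −$280.2M.

−$280.2M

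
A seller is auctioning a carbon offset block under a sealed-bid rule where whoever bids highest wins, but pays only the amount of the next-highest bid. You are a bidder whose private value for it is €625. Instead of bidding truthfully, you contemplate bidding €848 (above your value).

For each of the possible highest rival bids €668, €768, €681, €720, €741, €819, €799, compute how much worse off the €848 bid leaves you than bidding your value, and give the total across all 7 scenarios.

The deviation costs you only when the competing bid falls strictly between €625 and €848; elsewhere both bids give the same outcome.
€668: truthful payoff €0, deviation payoff −€43 → loss €43.
€768: truthful payoff €0, deviation payoff −€143 → loss €143.
€681: truthful payoff €0, deviation payoff −€56 → loss €56.
€720: truthful payoff €0, deviation payoff −€95 → loss €95.
€741: truthful payoff €0, deviation payoff −€116 → loss €116.
€819: truthful payoff €0, deviation payoff −€194 → loss €194.
€799: truthful payoff €0, deviation payoff −€174 → loss €174.
Total loss = €43 + €143 + €56 + €95 + €116 + €194 + €174 = €821.

€821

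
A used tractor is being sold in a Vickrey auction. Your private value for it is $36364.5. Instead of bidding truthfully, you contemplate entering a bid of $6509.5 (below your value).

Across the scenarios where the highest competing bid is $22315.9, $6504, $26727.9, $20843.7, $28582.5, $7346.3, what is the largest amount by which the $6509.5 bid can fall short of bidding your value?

$29018.2

$22315.9: truthful gives $14048.6, deviation gives $0 → loss $14048.6.
$6504: same outcome either way → loss $0.
$26727.9: truthful gives $9636.6, deviation gives $0 → loss $9636.6.
$20843.7: truthful gives $15520.8, deviation gives $0 → loss $15520.8.
$28582.5: truthful gives $7782, deviation gives $0 → loss $7782.
$7346.3: truthful gives $29018.2, deviation gives $0 → loss $29018.2.
Maximum loss: $29018.2.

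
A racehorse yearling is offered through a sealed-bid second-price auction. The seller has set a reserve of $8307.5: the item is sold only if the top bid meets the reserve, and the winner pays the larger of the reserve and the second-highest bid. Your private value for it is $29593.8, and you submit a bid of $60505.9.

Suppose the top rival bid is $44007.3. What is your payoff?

−$14413.5

Your bid $60505.9 is the highest and exceeds the reserve.
Price = max(second-highest bid, reserve) = max($44007.3, $8307.5) = $44007.3.
Payoff = $29593.8 − $44007.3 = −$14413.5.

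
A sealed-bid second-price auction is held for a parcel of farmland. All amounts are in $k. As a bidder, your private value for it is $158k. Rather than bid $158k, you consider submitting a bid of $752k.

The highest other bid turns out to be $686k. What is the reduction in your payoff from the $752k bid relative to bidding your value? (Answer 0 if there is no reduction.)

$528k

Bidding your value $158k: you lose (since $158k < $686k). Payoff $0k.
Bidding $752k: you win and pay $686k. Payoff $158k − $686k = −$528k.
The competing bid $686k lies between your value and your inflated bid, so overbidding wins an item priced above your value.
Loss from deviating = $0k − (−$528k) = $528k.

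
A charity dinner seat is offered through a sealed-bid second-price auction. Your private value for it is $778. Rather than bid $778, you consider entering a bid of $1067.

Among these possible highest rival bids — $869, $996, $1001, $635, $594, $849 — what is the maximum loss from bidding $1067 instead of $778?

$869: truthful gives $0, deviation gives −$91 → loss $91.
$996: truthful gives $0, deviation gives −$218 → loss $218.
$1001: truthful gives $0, deviation gives −$223 → loss $223.
$635: same outcome either way → loss $0.
$594: same outcome either way → loss $0.
$849: truthful gives $0, deviation gives −$71 → loss $71.
Maximum loss: $223.

$223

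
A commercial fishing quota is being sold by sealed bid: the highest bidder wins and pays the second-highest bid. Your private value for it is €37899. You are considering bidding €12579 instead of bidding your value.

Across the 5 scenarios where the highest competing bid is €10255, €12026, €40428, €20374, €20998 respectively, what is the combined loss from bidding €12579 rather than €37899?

€34426

The deviation costs you only when the competing bid falls strictly between €12579 and €37899; elsewhere both bids give the same outcome.
€10255: outcomes coincide → loss €0.
€12026: outcomes coincide → loss €0.
€40428: outcomes coincide → loss €0.
€20374: truthful payoff €17525, deviation payoff €0 → loss €17525.
€20998: truthful payoff €16901, deviation payoff €0 → loss €16901.
Total loss = €17525 + €16901 = €34426.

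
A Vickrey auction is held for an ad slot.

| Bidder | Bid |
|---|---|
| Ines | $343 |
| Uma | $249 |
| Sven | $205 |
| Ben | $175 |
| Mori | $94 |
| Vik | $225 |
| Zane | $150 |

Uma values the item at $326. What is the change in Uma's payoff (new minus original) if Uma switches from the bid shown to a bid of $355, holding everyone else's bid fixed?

−$17

The highest bid among the other bidders is $343; Uma's bid doesn't change that.
Original bid $249: Uma is not highest (top rival bid is $343); payoff $0.
Alternative bid $355: Uma is highest, pays the top rival bid $343; payoff $326 − $343 = −$17.
Change in payoff = −$17 − ($0) = −$17.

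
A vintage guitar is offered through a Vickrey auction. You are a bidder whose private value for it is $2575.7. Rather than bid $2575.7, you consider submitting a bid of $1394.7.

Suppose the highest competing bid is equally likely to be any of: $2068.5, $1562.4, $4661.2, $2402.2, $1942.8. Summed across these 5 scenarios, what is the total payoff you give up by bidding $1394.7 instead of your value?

The deviation costs you only when the competing bid falls strictly between $1394.7 and $2575.7; elsewhere both bids give the same outcome.
$2068.5: truthful payoff $507.2, deviation payoff $0 → loss $507.2.
$1562.4: truthful payoff $1013.3, deviation payoff $0 → loss $1013.3.
$4661.2: outcomes coincide → loss $0.
$2402.2: truthful payoff $173.5, deviation payoff $0 → loss $173.5.
$1942.8: truthful payoff $632.9, deviation payoff $0 → loss $632.9.
Total loss = $507.2 + $1013.3 + $173.5 + $632.9 = $2326.9.
In a second-price auction your bid sets only whether you win, not what you pay, so bidding your true value is weakly dominant.

$2326.9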